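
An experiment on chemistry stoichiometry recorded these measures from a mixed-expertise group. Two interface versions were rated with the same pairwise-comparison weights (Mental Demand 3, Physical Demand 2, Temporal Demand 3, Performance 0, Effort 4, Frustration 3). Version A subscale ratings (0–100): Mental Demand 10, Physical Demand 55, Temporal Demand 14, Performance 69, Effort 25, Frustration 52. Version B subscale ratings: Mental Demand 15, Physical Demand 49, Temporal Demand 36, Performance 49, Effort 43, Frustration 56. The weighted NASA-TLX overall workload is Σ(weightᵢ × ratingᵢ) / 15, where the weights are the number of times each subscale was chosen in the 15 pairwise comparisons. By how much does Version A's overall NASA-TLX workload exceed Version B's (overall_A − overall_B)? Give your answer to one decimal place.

Version A weighted sum = 3·10 + 2·55 + 3·14 + 0·69 + 4·25 + 3·52 = 30 + 110 + 42 + 0 + 100 + 156 = 438; overall_A = 438/15 = 29.2000.
Version B weighted sum = 3·15 + 2·49 + 3·36 + 0·49 + 4·43 + 3·56 = 45 + 98 + 108 + 0 + 172 + 168 = 591; overall_B = 591/15 = 39.4000.
Difference = 29.2000 − 39.4000 = -10.2000 ≈ -10.2.

-10.2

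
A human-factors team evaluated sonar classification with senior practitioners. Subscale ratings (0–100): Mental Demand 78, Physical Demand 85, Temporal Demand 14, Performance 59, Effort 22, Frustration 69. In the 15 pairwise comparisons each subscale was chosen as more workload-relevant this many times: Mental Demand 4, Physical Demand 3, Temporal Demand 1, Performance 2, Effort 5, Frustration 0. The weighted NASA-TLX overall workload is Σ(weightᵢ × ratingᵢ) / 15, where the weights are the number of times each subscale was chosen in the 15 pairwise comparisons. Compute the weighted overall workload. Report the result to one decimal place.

53.9

The tallies are the weights (they sum to 15).
Weighted sum = 4·78 + 3·85 + 1·14 + 2·59 + 5·22 + 0·69
            = 312 + 255 + 14 + 118 + 110 + 0 = 809.
Overall workload = 809 / 15 = 53.9333 ≈ 53.9.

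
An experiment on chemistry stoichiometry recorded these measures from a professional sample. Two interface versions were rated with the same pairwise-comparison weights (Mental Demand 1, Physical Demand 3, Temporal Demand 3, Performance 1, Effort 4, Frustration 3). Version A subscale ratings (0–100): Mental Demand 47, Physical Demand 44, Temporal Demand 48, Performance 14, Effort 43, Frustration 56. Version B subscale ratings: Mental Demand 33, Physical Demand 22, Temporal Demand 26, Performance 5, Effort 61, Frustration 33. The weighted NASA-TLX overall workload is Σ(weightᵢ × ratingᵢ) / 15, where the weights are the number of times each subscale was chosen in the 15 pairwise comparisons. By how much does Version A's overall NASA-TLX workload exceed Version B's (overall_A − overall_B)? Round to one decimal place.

10.1

Version A weighted sum = 1·47 + 3·44 + 3·48 + 1·14 + 4·43 + 3·56 = 47 + 132 + 144 + 14 + 172 + 168 = 677; overall_A = 677/15 = 45.1333.
Version B weighted sum = 1·33 + 3·22 + 3·26 + 1·5 + 4·61 + 3·33 = 33 + 66 + 78 + 5 + 244 + 99 = 525; overall_B = 525/15 = 35.0000.
Difference = 45.1333 − 35.0000 = 10.1333 ≈ 10.1.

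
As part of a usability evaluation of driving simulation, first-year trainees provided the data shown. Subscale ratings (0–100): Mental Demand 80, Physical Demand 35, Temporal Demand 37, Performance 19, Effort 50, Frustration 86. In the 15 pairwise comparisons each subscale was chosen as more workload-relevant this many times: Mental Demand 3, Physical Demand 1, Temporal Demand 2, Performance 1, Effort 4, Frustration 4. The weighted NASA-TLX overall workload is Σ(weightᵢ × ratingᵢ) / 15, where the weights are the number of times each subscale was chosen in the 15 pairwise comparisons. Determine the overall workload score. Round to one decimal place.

The tallies are the weights (they sum to 15).
Weighted sum = 3·80 + 1·35 + 2·37 + 1·19 + 4·50 + 4·86
            = 240 + 35 + 74 + 19 + 200 + 344 = 912.
Overall workload = 912 / 15 = 60.8000 ≈ 60.8.

60.8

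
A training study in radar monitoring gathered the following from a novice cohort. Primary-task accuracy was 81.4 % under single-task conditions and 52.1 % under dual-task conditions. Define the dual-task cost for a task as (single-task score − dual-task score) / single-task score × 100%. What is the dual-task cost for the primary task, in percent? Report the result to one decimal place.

Cost = (81.4 − 52.1) / 81.4 × 100%
     = 29.3000 / 81.4 × 100% = 35.9951%.
≈ 36.0%.

36.0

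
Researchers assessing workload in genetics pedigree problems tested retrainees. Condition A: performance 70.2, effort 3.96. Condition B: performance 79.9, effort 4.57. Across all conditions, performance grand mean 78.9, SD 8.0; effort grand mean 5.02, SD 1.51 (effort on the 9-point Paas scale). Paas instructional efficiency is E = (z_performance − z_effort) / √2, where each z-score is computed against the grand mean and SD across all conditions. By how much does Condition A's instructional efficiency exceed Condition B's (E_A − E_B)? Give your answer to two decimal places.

Condition A: z_P = (70.2 − 78.9)/8.0 = -1.0875; z_E = (3.96 − 5.02)/1.51 = -0.7020; E_A = (-1.0875 − (-0.7020))/√2 = -0.2726.
Condition B: z_P = (79.9 − 78.9)/8.0 = 0.1250; z_E = (4.57 − 5.02)/1.51 = -0.2980; E_B = (0.1250 − (-0.2980))/√2 = 0.2991.
E_A − E_B = -0.2726 − 0.2991 = -0.5717 ≈ -0.57.

-0.57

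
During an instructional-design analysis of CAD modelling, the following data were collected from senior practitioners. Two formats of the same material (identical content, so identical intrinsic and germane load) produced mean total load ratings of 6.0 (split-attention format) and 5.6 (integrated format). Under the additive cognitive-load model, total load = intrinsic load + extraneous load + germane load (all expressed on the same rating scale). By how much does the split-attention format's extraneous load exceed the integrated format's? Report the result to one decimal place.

0.4

Intrinsic and germane load are equal across formats, so the difference in total load equals the difference in extraneous load.
Extraneous-load difference = 6.0 − 5.6 = 0.4.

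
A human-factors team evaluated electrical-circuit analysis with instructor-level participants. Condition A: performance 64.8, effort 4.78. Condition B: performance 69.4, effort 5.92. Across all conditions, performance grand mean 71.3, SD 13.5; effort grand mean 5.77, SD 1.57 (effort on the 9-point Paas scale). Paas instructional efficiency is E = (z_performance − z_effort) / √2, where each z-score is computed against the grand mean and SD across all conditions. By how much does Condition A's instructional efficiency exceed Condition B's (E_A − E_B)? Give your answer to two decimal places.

0.27

Condition A: z_P = (64.8 − 71.3)/13.5 = -0.4815; z_E = (4.78 − 5.77)/1.57 = -0.6306; E_A = (-0.4815 − (-0.6306))/√2 = 0.1054.
Condition B: z_P = (69.4 − 71.3)/13.5 = -0.1407; z_E = (5.92 − 5.77)/1.57 = 0.0955; E_B = (-0.1407 − 0.0955)/√2 = -0.1670.
E_A − E_B = 0.1054 − (-0.1670) = 0.2724 ≈ 0.27.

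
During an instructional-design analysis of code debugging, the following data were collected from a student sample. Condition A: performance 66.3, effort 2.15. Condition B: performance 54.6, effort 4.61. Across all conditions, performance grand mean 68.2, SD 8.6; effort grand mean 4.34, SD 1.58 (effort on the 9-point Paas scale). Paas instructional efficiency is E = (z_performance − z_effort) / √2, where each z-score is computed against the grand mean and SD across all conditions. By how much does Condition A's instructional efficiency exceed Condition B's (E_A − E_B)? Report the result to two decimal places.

Condition A: z_P = (66.3 − 68.2)/8.6 = -0.2209; z_E = (2.15 − 4.34)/1.58 = -1.3861; E_A = (-0.2209 − (-1.3861))/√2 = 0.8239.
Condition B: z_P = (54.6 − 68.2)/8.6 = -1.5814; z_E = (4.61 − 4.34)/1.58 = 0.1709; E_B = (-1.5814 − 0.1709)/√2 = -1.2391.
E_A − E_B = 0.8239 − (-1.2391) = 2.0630 ≈ 2.06.

2.06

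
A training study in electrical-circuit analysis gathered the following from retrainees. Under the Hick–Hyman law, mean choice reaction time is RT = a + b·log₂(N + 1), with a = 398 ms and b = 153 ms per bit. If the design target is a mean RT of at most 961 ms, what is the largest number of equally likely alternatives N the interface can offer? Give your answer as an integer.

Set 398 + 153·log₂(N + 1) ≤ 961.
log₂(N + 1) ≤ (961 − 398) / 153 = 3.6797.
N + 1 ≤ 2^3.6797 = 12.8145.
N ≤ 11.8145, so the largest integer N is 11.

11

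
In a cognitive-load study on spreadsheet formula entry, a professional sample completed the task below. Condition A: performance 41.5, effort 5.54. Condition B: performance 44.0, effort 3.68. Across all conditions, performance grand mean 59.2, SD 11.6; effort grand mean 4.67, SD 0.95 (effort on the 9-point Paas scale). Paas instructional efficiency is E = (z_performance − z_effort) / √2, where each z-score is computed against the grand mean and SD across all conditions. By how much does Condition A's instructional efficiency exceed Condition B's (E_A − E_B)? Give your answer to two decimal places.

Condition A: z_P = (41.5 − 59.2)/11.6 = -1.5259; z_E = (5.54 − 4.67)/0.95 = 0.9158; E_A = (-1.5259 − 0.9158)/√2 = -1.7265.
Condition B: z_P = (44.0 − 59.2)/11.6 = -1.3103; z_E = (3.68 − 4.67)/0.95 = -1.0421; E_B = (-1.3103 − (-1.0421))/√2 = -0.1896.
E_A − E_B = -1.7265 − (-0.1896) = -1.5369 ≈ -1.54.

-1.54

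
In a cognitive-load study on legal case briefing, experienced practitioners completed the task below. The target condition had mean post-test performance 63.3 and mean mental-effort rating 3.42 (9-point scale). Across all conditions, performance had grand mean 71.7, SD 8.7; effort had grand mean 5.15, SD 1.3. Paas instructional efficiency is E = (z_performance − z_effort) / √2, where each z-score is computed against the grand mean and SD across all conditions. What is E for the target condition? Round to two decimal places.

z_performance = (63.3 − 71.7) / 8.7 = -8.4000 / 8.7 = -0.9655.
z_effort = (3.42 − 5.15) / 1.3 = -1.7300 / 1.3 = -1.3308.
z_P − z_E = -0.9655 − (-1.3308) = 0.3653.
E = 0.3653 / √2 = 0.3653 / 1.41421 = 0.2583 ≈ 0.26.

0.26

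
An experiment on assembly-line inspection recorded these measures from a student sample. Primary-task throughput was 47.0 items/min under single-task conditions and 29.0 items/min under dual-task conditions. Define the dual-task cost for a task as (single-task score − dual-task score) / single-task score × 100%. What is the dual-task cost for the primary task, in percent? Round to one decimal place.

38.3

Cost = (47.0 − 29.0) / 47.0 × 100%
     = 18.0000 / 47.0 × 100% = 38.2979%.
≈ 38.3%.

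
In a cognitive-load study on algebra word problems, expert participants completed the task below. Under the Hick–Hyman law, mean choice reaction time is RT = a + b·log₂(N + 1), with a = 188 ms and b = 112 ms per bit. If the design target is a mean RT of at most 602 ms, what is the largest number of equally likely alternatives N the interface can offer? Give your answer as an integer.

11

Set 188 + 112·log₂(N + 1) ≤ 602.
log₂(N + 1) ≤ (602 − 188) / 112 = 3.6964.
N + 1 ≤ 2^3.6964 = 12.9636.
N ≤ 11.9636, so the largest integer N is 11.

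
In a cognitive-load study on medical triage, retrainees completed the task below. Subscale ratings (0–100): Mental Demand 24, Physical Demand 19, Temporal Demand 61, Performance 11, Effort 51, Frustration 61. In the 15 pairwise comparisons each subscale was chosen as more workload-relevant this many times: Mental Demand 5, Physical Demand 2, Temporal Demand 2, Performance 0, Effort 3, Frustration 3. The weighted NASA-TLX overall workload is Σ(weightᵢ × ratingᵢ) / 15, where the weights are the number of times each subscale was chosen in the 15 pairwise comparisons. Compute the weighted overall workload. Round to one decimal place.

41.1

The tallies are the weights (they sum to 15).
Weighted sum = 5·24 + 2·19 + 2·61 + 0·11 + 3·51 + 3·61
            = 120 + 38 + 122 + 0 + 153 + 183 = 616.
Overall workload = 616 / 15 = 41.0667 ≈ 41.1.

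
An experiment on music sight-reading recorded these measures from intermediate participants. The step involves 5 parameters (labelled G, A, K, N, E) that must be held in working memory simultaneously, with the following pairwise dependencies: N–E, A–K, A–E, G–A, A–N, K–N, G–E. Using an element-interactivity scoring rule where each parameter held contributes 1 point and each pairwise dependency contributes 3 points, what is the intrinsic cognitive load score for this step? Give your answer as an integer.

26

Count of parameters held simultaneously: 5.
Count of pairwise dependencies listed: 7.
Element contribution: 5 × 1 = 5.
Interaction contribution: 7 × 3 = 21.
Intrinsic load = 5 + 21 = 26.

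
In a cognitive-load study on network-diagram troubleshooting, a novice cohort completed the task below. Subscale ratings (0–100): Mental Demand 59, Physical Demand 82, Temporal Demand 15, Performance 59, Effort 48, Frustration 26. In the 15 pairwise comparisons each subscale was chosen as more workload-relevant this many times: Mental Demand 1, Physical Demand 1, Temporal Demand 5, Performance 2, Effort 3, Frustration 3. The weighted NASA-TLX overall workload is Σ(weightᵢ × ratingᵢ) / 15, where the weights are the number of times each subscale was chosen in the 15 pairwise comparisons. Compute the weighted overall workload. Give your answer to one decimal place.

37.1

The tallies are the weights (they sum to 15).
Weighted sum = 1·59 + 1·82 + 5·15 + 2·59 + 3·48 + 3·26
            = 59 + 82 + 75 + 118 + 144 + 78 = 556.
Overall workload = 556 / 15 = 37.0667 ≈ 37.1.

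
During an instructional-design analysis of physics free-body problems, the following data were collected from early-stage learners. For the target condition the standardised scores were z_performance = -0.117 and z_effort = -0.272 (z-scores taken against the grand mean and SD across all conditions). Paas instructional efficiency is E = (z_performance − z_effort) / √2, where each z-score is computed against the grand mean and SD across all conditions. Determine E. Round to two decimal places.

0.11

z_P − z_E = -0.117 − (-0.272) = 0.1550.
E = 0.1550 / √2 = 0.1550 / 1.41421 = 0.1096 ≈ 0.11.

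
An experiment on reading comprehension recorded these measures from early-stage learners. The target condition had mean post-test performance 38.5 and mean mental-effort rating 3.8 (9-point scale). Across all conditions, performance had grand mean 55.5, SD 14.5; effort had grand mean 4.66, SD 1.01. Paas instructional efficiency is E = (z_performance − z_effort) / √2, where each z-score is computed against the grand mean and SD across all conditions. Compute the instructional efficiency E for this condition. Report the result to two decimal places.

-0.23

z_performance = (38.5 − 55.5) / 14.5 = -17.0000 / 14.5 = -1.1724.
z_effort = (3.8 − 4.66) / 1.01 = -0.8600 / 1.01 = -0.8515.
z_P − z_E = -1.1724 − (-0.8515) = -0.3209.
E = -0.3209 / √2 = -0.3209 / 1.41421 = -0.2269 ≈ -0.23.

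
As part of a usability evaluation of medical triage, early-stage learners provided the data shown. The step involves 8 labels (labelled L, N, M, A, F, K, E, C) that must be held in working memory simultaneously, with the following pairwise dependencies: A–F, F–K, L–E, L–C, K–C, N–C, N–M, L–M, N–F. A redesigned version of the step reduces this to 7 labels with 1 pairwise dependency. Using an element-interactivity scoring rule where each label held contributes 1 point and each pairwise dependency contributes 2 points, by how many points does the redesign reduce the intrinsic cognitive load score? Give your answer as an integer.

17

Original: 8 × 1 + 9 × 2 = 8 + 18 = 26.
Redesigned: 7 × 1 + 1 × 2 = 7 + 2 = 9.
Reduction = 26 − 9 = 17.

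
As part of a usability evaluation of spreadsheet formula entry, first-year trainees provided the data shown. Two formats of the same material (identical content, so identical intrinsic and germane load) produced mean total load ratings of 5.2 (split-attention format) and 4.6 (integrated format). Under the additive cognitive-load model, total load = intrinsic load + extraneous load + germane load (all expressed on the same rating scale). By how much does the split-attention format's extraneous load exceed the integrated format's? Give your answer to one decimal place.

Intrinsic and germane load are equal across formats, so the difference in total load equals the difference in extraneous load.
Extraneous-load difference = 5.2 − 4.6 = 0.6.

0.6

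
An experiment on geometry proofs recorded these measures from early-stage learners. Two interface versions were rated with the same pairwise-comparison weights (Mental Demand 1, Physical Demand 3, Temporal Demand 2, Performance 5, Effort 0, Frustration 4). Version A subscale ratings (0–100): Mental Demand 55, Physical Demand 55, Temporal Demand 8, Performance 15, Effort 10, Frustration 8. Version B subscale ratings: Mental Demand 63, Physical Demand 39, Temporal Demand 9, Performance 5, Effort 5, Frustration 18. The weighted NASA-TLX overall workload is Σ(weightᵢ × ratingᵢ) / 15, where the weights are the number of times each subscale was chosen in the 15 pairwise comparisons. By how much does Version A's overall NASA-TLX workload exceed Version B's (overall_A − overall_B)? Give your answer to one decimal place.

Version A weighted sum = 1·55 + 3·55 + 2·8 + 5·15 + 0·10 + 4·8 = 55 + 165 + 16 + 75 + 0 + 32 = 343; overall_A = 343/15 = 22.8667.
Version B weighted sum = 1·63 + 3·39 + 2·9 + 5·5 + 0·5 + 4·18 = 63 + 117 + 18 + 25 + 0 + 72 = 295; overall_B = 295/15 = 19.6667.
Difference = 22.8667 − 19.6667 = 3.2000 ≈ 3.2.

3.2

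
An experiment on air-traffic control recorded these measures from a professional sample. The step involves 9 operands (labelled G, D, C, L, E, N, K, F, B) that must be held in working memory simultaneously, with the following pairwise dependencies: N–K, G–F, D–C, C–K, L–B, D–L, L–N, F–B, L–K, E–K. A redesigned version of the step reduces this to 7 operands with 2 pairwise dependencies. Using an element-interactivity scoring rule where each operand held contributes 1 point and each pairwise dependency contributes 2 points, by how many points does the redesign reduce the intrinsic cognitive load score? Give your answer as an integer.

Original: 9 × 1 + 10 × 2 = 9 + 20 = 29.
Redesigned: 7 × 1 + 2 × 2 = 7 + 4 = 11.
Reduction = 29 − 11 = 18.

18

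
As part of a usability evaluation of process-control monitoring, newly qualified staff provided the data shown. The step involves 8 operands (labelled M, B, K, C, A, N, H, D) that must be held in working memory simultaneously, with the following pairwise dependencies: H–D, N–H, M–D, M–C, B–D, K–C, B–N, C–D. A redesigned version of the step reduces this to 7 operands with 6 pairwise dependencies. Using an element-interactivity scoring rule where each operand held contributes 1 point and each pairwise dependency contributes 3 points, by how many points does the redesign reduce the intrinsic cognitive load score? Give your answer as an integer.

7

Original: 8 × 1 + 8 × 3 = 8 + 24 = 32.
Redesigned: 7 × 1 + 6 × 3 = 7 + 18 = 25.
Reduction = 32 − 25 = 7.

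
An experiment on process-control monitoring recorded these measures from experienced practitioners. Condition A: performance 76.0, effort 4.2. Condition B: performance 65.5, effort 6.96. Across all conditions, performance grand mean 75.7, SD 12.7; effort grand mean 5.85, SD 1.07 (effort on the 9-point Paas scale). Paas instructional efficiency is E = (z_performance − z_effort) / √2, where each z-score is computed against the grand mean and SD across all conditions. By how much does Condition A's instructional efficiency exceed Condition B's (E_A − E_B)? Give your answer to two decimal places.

Condition A: z_P = (76.0 − 75.7)/12.7 = 0.0236; z_E = (4.2 − 5.85)/1.07 = -1.5421; E_A = (0.0236 − (-1.5421))/√2 = 1.1071.
Condition B: z_P = (65.5 − 75.7)/12.7 = -0.8031; z_E = (6.96 − 5.85)/1.07 = 1.0374; E_B = (-0.8031 − 1.0374)/√2 = -1.3014.
E_A − E_B = 1.1071 − (-1.3014) = 2.4085 ≈ 2.41.

2.41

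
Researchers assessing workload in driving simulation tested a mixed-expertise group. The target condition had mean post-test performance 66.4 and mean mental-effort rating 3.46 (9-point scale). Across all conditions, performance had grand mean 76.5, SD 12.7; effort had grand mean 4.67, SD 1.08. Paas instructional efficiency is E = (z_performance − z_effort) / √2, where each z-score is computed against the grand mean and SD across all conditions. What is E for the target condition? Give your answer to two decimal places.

0.23

z_performance = (66.4 − 76.5) / 12.7 = -10.1000 / 12.7 = -0.7953.
z_effort = (3.46 − 4.67) / 1.08 = -1.2100 / 1.08 = -1.1204.
z_P − z_E = -0.7953 − (-1.1204) = 0.3251.
E = 0.3251 / √2 = 0.3251 / 1.41421 = 0.2299 ≈ 0.23.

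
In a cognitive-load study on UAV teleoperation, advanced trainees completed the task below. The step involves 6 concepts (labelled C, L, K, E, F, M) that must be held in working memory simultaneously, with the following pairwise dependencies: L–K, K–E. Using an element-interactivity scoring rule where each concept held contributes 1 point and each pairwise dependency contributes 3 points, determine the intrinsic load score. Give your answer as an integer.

Count of concepts held simultaneously: 6.
Count of pairwise dependencies listed: 2.
Element contribution: 6 × 1 = 6.
Interaction contribution: 2 × 3 = 6.
Intrinsic load = 6 + 6 = 12.

12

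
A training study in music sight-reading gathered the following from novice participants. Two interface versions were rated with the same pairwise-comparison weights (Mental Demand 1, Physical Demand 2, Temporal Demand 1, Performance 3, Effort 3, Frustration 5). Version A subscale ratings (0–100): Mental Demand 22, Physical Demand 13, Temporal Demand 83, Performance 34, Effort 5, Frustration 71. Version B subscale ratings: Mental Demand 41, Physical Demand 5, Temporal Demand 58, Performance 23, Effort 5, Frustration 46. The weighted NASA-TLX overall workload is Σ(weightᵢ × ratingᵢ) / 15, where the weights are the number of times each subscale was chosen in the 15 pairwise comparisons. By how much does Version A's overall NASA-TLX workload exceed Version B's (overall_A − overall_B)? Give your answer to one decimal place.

Version A weighted sum = 1·22 + 2·13 + 1·83 + 3·34 + 3·5 + 5·71 = 22 + 26 + 83 + 102 + 15 + 355 = 603; overall_A = 603/15 = 40.2000.
Version B weighted sum = 1·41 + 2·5 + 1·58 + 3·23 + 3·5 + 5·46 = 41 + 10 + 58 + 69 + 15 + 230 = 423; overall_B = 423/15 = 28.2000.
Difference = 40.2000 − 28.2000 = 12.0000 ≈ 12.0.

12.0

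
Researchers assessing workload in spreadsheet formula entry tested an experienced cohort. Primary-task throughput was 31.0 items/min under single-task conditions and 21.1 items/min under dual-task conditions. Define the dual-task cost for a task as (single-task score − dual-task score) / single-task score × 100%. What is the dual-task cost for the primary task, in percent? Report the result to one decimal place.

31.9

Cost = (31.0 − 21.1) / 31.0 × 100%
     = 9.9000 / 31.0 × 100% = 31.9355%.
≈ 31.9%.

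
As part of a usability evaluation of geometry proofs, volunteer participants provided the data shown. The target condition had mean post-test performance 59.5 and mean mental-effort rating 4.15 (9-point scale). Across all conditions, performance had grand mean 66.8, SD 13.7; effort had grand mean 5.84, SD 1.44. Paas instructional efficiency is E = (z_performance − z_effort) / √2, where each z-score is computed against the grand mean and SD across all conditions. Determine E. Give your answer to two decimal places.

z_performance = (59.5 − 66.8) / 13.7 = -7.3000 / 13.7 = -0.5328.
z_effort = (4.15 − 5.84) / 1.44 = -1.6900 / 1.44 = -1.1736.
z_P − z_E = -0.5328 − (-1.1736) = 0.6408.
E = 0.6408 / √2 = 0.6408 / 1.41421 = 0.4531 ≈ 0.45.

0.45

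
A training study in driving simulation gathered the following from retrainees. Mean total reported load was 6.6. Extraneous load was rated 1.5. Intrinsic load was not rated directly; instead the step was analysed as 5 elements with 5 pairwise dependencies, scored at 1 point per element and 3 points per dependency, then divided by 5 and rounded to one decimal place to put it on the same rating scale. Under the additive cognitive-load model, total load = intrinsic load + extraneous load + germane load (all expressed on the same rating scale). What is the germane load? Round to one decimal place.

1.1

Intrinsic (element-interactivity): (5 × 1 + 5 × 3) / 5 = 20 / 5 = 4.0000 → 4.0.
germane load = total − intrinsic − extraneous
             = 6.6 − 4.0 − 1.5 = 1.1.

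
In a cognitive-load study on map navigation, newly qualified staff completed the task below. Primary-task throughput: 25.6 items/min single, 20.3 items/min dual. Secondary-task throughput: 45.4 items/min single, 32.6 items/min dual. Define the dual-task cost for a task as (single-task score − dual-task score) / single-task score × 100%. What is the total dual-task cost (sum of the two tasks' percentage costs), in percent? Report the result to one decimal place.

48.9

Primary cost = (25.6 − 20.3) / 25.6 × 100% = 20.7031%.
Secondary cost = (45.4 − 32.6) / 45.4 × 100% = 28.1938%.
Total = 20.7031% + 28.1938% = 48.8969% ≈ 48.9%.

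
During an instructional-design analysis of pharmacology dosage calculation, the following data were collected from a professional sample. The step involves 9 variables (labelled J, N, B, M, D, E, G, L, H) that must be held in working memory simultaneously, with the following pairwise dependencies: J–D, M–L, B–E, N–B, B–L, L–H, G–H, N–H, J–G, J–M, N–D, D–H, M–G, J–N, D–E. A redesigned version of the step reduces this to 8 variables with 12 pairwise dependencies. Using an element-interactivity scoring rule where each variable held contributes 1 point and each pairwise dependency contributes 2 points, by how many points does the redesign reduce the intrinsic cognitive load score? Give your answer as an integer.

Original: 9 × 1 + 15 × 2 = 9 + 30 = 39.
Redesigned: 8 × 1 + 12 × 2 = 8 + 24 = 32.
Reduction = 39 − 32 = 7.

7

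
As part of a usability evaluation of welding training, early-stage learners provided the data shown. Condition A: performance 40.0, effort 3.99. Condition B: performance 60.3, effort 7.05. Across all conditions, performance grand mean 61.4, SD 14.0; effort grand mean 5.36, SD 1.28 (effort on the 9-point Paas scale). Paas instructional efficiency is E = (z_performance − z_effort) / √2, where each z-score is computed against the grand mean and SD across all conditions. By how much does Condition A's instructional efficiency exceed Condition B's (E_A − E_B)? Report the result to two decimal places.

Condition A: z_P = (40.0 − 61.4)/14.0 = -1.5286; z_E = (3.99 − 5.36)/1.28 = -1.0703; E_A = (-1.5286 − (-1.0703))/√2 = -0.3241.
Condition B: z_P = (60.3 − 61.4)/14.0 = -0.0786; z_E = (7.05 − 5.36)/1.28 = 1.3203; E_B = (-0.0786 − 1.3203)/√2 = -0.9892.
E_A − E_B = -0.3241 − (-0.9892) = 0.6651 ≈ 0.67.

0.67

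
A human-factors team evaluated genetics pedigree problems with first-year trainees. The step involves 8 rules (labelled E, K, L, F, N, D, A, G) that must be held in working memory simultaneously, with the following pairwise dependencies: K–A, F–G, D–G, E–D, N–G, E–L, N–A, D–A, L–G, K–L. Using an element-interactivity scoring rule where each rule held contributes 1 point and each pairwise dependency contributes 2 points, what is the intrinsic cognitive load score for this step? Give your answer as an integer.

28

Count of rules held simultaneously: 8.
Count of pairwise dependencies listed: 10.
Element contribution: 8 × 1 = 8.
Interaction contribution: 10 × 2 = 20.
Intrinsic load = 8 + 20 = 28.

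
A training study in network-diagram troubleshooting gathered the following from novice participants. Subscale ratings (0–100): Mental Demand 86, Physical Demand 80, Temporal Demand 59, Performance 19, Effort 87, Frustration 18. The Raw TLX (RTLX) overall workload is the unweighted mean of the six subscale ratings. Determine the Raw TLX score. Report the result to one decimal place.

58.2

Sum of ratings = 86 + 80 + 59 + 19 + 87 + 18 = 349.
RTLX = 349 / 6 = 58.1667 ≈ 58.2.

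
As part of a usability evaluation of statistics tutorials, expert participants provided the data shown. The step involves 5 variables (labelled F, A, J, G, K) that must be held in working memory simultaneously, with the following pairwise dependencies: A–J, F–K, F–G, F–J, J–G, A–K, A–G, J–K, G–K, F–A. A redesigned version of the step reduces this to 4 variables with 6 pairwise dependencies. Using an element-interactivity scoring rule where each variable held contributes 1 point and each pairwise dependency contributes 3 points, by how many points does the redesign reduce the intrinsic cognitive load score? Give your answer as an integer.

Original: 5 × 1 + 10 × 3 = 5 + 30 = 35.
Redesigned: 4 × 1 + 6 × 3 = 4 + 18 = 22.
Reduction = 35 − 22 = 13.

13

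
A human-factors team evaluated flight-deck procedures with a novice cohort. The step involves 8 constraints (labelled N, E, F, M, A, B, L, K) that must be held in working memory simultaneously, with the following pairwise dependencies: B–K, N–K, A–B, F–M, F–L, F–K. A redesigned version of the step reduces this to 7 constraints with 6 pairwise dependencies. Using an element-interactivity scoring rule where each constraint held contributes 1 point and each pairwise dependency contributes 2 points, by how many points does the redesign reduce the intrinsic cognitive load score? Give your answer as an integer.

1

Original: 8 × 1 + 6 × 2 = 8 + 12 = 20.
Redesigned: 7 × 1 + 6 × 2 = 7 + 12 = 19.
Reduction = 20 − 19 = 1.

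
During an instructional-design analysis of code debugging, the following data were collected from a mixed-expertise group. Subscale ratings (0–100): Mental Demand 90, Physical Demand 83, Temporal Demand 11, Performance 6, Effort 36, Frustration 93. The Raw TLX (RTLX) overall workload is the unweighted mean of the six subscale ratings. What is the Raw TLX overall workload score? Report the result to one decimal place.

Sum of ratings = 90 + 83 + 11 + 6 + 36 + 93 = 319.
RTLX = 319 / 6 = 53.1667 ≈ 53.2.

53.2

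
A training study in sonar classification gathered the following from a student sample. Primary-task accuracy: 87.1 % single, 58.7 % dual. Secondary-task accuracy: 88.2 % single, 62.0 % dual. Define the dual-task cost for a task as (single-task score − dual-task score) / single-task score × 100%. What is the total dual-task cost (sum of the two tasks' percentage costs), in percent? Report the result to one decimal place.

62.3

Primary cost = (87.1 − 58.7) / 87.1 × 100% = 32.6062%.
Secondary cost = (88.2 − 62.0) / 88.2 × 100% = 29.7052%.
Total = 32.6062% + 29.7052% = 62.3114% ≈ 62.3%.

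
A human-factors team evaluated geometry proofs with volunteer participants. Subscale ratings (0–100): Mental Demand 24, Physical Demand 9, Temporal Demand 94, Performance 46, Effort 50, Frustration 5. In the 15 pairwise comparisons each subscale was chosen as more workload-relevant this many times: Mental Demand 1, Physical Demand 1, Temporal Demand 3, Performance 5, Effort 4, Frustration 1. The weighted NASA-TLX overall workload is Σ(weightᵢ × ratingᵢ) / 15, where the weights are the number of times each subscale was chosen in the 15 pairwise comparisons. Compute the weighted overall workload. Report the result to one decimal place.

The tallies are the weights (they sum to 15).
Weighted sum = 1·24 + 1·9 + 3·94 + 5·46 + 4·50 + 1·5
            = 24 + 9 + 282 + 230 + 200 + 5 = 750.
Overall workload = 750 / 15 = 50.0000 ≈ 50.0.

50.0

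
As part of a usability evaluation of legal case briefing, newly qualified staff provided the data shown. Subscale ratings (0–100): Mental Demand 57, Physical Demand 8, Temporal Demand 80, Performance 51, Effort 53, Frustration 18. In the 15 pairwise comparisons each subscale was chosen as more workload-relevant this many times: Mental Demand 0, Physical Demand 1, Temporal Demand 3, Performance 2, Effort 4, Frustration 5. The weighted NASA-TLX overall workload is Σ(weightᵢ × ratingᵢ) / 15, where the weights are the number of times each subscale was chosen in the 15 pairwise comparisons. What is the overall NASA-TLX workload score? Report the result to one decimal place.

The tallies are the weights (they sum to 15).
Weighted sum = 0·57 + 1·8 + 3·80 + 2·51 + 4·53 + 5·18
            = 0 + 8 + 240 + 102 + 212 + 90 = 652.
Overall workload = 652 / 15 = 43.4667 ≈ 43.5.

43.5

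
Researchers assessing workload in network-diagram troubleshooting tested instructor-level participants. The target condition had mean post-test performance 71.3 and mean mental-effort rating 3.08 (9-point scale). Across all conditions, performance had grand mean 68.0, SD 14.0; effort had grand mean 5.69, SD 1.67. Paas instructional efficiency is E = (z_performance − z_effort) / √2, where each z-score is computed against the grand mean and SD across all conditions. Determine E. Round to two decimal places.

1.27

z_performance = (71.3 − 68.0) / 14.0 = 3.3000 / 14.0 = 0.2357.
z_effort = (3.08 − 5.69) / 1.67 = -2.6100 / 1.67 = -1.5629.
z_P − z_E = 0.2357 − (-1.5629) = 1.7986.
E = 1.7986 / √2 = 1.7986 / 1.41421 = 1.2718 ≈ 1.27.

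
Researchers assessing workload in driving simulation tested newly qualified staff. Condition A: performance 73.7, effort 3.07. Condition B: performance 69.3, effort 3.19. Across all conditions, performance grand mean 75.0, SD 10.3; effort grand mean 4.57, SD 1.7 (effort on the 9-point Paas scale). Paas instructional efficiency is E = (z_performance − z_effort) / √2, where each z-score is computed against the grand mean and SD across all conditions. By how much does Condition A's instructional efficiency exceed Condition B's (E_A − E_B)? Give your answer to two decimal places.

0.35

Condition A: z_P = (73.7 − 75.0)/10.3 = -0.1262; z_E = (3.07 − 4.57)/1.7 = -0.8824; E_A = (-0.1262 − (-0.8824))/√2 = 0.5347.
Condition B: z_P = (69.3 − 75.0)/10.3 = -0.5534; z_E = (3.19 − 4.57)/1.7 = -0.8118; E_B = (-0.5534 − (-0.8118))/√2 = 0.1827.
E_A − E_B = 0.5347 − 0.1827 = 0.3520 ≈ 0.35.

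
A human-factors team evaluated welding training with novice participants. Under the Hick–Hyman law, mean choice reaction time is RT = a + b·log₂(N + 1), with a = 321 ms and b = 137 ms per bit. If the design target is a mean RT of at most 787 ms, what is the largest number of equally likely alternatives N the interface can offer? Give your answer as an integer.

Set 321 + 137·log₂(N + 1) ≤ 787.
log₂(N + 1) ≤ (787 − 321) / 137 = 3.4015.
N + 1 ≤ 2^3.4015 = 10.5670.
N ≤ 9.5670, so the largest integer N is 9.

9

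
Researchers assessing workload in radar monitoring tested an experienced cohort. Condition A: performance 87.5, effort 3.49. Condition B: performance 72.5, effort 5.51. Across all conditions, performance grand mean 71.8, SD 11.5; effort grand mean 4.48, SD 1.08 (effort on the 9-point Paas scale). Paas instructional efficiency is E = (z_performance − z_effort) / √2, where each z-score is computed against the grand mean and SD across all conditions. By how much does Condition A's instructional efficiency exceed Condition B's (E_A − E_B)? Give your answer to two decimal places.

Condition A: z_P = (87.5 − 71.8)/11.5 = 1.3652; z_E = (3.49 − 4.48)/1.08 = -0.9167; E_A = (1.3652 − (-0.9167))/√2 = 1.6135.
Condition B: z_P = (72.5 − 71.8)/11.5 = 0.0609; z_E = (5.51 − 4.48)/1.08 = 0.9537; E_B = (0.0609 − 0.9537)/√2 = -0.6313.
E_A − E_B = 1.6135 − (-0.6313) = 2.2448 ≈ 2.24.

2.24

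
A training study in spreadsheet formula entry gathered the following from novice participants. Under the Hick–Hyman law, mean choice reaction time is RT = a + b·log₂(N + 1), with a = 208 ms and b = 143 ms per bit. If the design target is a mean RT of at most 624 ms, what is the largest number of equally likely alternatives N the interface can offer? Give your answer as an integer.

Set 208 + 143·log₂(N + 1) ≤ 624.
log₂(N + 1) ≤ (624 − 208) / 143 = 2.9091.
N + 1 ≤ 2^2.9091 = 7.5115.
N ≤ 6.5115, so the largest integer N is 6.

6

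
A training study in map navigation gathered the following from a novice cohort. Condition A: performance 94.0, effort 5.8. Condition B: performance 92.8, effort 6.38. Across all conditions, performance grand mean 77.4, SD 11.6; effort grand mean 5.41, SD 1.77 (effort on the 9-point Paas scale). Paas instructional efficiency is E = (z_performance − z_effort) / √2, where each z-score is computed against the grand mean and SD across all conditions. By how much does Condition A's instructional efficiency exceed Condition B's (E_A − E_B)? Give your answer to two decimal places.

0.30

Condition A: z_P = (94.0 − 77.4)/11.6 = 1.4310; z_E = (5.8 − 5.41)/1.77 = 0.2203; E_A = (1.4310 − 0.2203)/√2 = 0.8561.
Condition B: z_P = (92.8 − 77.4)/11.6 = 1.3276; z_E = (6.38 − 5.41)/1.77 = 0.5480; E_B = (1.3276 − 0.5480)/√2 = 0.5513.
E_A − E_B = 0.8561 − 0.5513 = 0.3048 ≈ 0.30.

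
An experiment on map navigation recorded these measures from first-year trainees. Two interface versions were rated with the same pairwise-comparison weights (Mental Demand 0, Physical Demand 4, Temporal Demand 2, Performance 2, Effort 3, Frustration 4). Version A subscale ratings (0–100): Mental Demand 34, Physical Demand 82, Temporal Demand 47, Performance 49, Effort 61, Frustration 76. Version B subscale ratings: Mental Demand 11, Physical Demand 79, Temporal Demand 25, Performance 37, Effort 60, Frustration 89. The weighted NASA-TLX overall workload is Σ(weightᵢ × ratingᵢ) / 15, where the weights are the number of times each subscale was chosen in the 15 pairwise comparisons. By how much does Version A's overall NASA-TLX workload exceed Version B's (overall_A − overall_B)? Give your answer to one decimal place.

2.1

Version A weighted sum = 0·34 + 4·82 + 2·47 + 2·49 + 3·61 + 4·76 = 0 + 328 + 94 + 98 + 183 + 304 = 1007; overall_A = 1007/15 = 67.1333.
Version B weighted sum = 0·11 + 4·79 + 2·25 + 2·37 + 3·60 + 4·89 = 0 + 316 + 50 + 74 + 180 + 356 = 976; overall_B = 976/15 = 65.0667.
Difference = 67.1333 − 65.0667 = 2.0666 ≈ 2.1.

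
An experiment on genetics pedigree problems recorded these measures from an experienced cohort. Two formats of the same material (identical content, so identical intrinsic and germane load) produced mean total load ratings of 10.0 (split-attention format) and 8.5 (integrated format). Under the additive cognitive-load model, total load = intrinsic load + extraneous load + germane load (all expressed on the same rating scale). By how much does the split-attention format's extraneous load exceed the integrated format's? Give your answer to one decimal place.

Intrinsic and germane load are equal across formats, so the difference in total load equals the difference in extraneous load.
Extraneous-load difference = 10.0 − 8.5 = 1.5.

1.5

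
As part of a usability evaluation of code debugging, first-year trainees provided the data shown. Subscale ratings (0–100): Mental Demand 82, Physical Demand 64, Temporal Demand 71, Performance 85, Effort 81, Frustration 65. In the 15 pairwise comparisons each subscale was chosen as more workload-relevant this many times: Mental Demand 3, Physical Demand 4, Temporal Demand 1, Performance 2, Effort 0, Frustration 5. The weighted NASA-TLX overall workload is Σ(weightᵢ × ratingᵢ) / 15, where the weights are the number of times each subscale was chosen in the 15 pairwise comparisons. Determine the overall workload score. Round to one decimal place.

The tallies are the weights (they sum to 15).
Weighted sum = 3·82 + 4·64 + 1·71 + 2·85 + 0·81 + 5·65
            = 246 + 256 + 71 + 170 + 0 + 325 = 1068.
Overall workload = 1068 / 15 = 71.2000 ≈ 71.2.

71.2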